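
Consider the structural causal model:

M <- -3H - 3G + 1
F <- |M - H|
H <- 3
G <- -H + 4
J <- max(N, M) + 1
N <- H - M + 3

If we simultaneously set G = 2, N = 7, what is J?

8

The joint intervention fixes G = 2, N = 7, removing each variable's own equation.
M = -3H - 3G + 1  [with H=3, G=2]  = -14
J = max(N, M) + 1  [with N=7, M=-14]  = 8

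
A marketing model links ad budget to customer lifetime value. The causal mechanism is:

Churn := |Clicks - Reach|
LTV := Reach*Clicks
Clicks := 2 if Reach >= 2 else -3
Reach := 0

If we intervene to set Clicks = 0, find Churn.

0

The intervention breaks the incoming arrows to Clicks: Clicks := 2 if Reach >= 2 else -3 no longer applies, and Clicks = 0.
Churn = |Clicks - Reach|  [with Clicks=0, Reach=0]  = 0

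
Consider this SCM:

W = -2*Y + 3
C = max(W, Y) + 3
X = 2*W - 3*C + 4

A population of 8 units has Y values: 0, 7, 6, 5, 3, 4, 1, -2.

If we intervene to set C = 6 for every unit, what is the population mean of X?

do(C=6) breaks C's dependence on Y. With C=6 fixed, X across the units is -8, -36, -32, -28, -20, -24, -12, 0, mean -20.

-20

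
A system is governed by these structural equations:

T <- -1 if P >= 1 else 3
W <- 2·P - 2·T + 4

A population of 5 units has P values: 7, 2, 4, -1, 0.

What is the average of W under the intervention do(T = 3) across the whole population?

2.8

do(T=3) breaks T's dependence on P. With T=3 fixed, W across the units is 12, 2, 6, -4, -2, mean 2.8.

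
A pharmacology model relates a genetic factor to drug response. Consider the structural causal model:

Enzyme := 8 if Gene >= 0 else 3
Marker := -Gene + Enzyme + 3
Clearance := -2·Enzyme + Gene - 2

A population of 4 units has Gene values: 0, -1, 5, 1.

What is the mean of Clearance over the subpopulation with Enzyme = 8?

E[Clearance|Enzyme=8] averages over only the 3 units with Enzyme=8 (Gene = 0, 5, 1): Clearance = -18, -13, -17, mean -16.

-16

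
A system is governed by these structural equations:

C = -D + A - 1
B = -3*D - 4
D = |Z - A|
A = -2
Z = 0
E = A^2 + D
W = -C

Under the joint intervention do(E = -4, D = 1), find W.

4

The joint intervention fixes E = -4, D = 1, removing each variable's own equation.
C = -D + A - 1  [with D=1, A=-2]  = -4
W = -C  [with C=-4]  = 4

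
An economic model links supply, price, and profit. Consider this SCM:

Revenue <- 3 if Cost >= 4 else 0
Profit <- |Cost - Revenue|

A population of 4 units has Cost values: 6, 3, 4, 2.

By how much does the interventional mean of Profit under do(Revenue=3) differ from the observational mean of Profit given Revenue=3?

Under do(Revenue=3), Revenue's equation is replaced by Revenue=3 for every unit. Per-unit Profit: 3, 0, 1, 1. Mean = 1.25.
E[Profit|Revenue=3] averages over only the 2 units with Revenue=3 (Cost = 6, 4): Profit = 3, 1, mean 2.
Difference = 1.25 − 2 = -0.75.

-0.75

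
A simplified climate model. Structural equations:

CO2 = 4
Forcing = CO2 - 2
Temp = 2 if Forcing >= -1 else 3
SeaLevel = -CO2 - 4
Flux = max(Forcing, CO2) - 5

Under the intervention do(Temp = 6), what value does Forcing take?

Under do(Temp=6), the mechanism Temp = 2 if Forcing >= -1 else 3 is discarded; Temp is fixed at 6.
Since Forcing is not a descendant of the intervened variable, it is unaffected.
Forcing = CO2 - 2  [with CO2=4]  = 2

2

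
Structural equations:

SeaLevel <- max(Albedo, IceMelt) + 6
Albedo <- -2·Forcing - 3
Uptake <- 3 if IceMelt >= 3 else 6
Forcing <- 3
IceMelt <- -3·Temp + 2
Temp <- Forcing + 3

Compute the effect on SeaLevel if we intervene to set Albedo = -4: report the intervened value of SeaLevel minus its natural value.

5

Intervening sets Albedo = -4 and removes its equation (Albedo <- -2·Forcing - 3).
Temp = Forcing + 3  [with Forcing=3]  = 6
IceMelt = -3·Temp + 2  [with Temp=6]  = -16
SeaLevel = max(Albedo, IceMelt) + 6  [with Albedo=-4, IceMelt=-16]  = 2
Without intervention: Temp = Forcing + 3  [with Forcing=3]  = 6; IceMelt = -3·Temp + 2  [with Temp=6]  = -16; Albedo = -2·Forcing - 3  [with Forcing=3]  = -9; SeaLevel = max(Albedo, IceMelt) + 6  [with Albedo=-9, IceMelt=-16]  = -3.
Change = 2 − (-3) = 5.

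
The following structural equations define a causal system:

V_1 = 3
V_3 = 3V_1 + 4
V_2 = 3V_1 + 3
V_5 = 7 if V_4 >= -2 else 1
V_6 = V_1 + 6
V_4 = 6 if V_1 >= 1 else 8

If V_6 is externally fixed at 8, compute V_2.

do(V_6=8) replaces the equation V_6 = V_1 + 6 with the constant V_6 = 8.
V_2 is not downstream of the intervention, so its value is determined by the original equations.
V_2 = 3V_1 + 3  [with V_1=3]  = 12

12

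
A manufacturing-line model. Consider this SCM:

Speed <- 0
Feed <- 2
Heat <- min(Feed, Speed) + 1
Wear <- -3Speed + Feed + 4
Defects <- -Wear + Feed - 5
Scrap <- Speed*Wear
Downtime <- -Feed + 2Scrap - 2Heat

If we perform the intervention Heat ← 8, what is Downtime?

The intervention breaks the incoming arrows to Heat: Heat <- min(Feed, Speed) + 1 no longer applies, and Heat = 8.
Wear = -3Speed + Feed + 4  [with Speed=0, Feed=2]  = 6
Scrap = Speed*Wear  [with Speed=0, Wear=6]  = 0
Downtime = -Feed + 2Scrap - 2Heat  [with Feed=2, Scrap=0, Heat=8]  = -18

-18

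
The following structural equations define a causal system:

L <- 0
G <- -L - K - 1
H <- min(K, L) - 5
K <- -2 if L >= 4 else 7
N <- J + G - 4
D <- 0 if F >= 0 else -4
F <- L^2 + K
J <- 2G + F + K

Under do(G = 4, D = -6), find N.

Setting G = 4, D = -6 by intervention discards those variables' equations.
K = -2 if L >= 4 else 7  [with L=0]  = 7
F = L^2 + K  [with L=0, K=7]  = 7
J = 2G + F + K  [with G=4, F=7, K=7]  = 22
N = J + G - 4  [with J=22, G=4]  = 22

22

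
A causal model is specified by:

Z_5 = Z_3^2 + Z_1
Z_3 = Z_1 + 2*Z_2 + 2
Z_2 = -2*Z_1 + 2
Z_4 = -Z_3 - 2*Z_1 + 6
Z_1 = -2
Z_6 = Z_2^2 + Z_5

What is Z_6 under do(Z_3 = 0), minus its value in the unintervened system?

-144

The intervention breaks the incoming arrows to Z_3: Z_3 = Z_1 + 2*Z_2 + 2 no longer applies, and Z_3 = 0.
Z_2 = -2*Z_1 + 2  [with Z_1=-2]  = 6
Z_5 = Z_3^2 + Z_1  [with Z_3=0, Z_1=-2]  = -2
Z_6 = Z_2^2 + Z_5  [with Z_2=6, Z_5=-2]  = 34
Without intervention: Z_2 = -2*Z_1 + 2  [with Z_1=-2]  = 6; Z_3 = Z_1 + 2*Z_2 + 2  [with Z_1=-2, Z_2=6]  = 12; Z_5 = Z_3^2 + Z_1  [with Z_3=12, Z_1=-2]  = 142; Z_6 = Z_2^2 + Z_5  [with Z_2=6, Z_5=142]  = 178.
Change = 34 − 178 = -144.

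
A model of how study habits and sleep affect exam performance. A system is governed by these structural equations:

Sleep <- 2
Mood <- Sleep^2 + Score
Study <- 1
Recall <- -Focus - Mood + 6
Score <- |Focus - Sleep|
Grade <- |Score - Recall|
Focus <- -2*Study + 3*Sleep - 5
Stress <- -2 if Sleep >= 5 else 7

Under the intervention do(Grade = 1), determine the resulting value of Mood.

7

The intervention breaks the incoming arrows to Grade: Grade <- |Score - Recall| no longer applies, and Grade = 1.
Mood is not downstream of the intervention, so its value is determined by the original equations.
Focus = -2*Study + 3*Sleep - 5  [with Study=1, Sleep=2]  = -1
Score = |Focus - Sleep|  [with Focus=-1, Sleep=2]  = 3
Mood = Sleep^2 + Score  [with Sleep=2, Score=3]  = 7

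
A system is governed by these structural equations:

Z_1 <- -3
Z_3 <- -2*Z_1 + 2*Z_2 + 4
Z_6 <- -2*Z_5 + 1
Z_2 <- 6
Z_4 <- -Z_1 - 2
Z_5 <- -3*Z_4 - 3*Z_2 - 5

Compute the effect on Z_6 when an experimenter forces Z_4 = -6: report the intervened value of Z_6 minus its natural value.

-42

Under do(Z_4=-6), the mechanism Z_4 <- -Z_1 - 2 is discarded; Z_4 is fixed at -6.
Z_5 = -3*Z_4 - 3*Z_2 - 5  [with Z_4=-6, Z_2=6]  = -5
Z_6 = -2*Z_5 + 1  [with Z_5=-5]  = 11
Without intervention: Z_4 = -Z_1 - 2  [with Z_1=-3]  = 1; Z_5 = -3*Z_4 - 3*Z_2 - 5  [with Z_4=1, Z_2=6]  = -26; Z_6 = -2*Z_5 + 1  [with Z_5=-26]  = 53.
Change = 11 − 53 = -42.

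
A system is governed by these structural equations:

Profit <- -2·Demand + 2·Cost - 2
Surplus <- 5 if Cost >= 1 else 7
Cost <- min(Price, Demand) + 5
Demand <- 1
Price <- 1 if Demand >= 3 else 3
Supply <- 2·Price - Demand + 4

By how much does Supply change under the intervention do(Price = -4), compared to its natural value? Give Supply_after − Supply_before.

The intervention breaks the incoming arrows to Price: Price <- 1 if Demand >= 3 else 3 no longer applies, and Price = -4.
Supply = 2·Price - Demand + 4  [with Price=-4, Demand=1]  = -5
Without intervention: Price = 1 if Demand >= 3 else 3  [with Demand=1]  = 3; Supply = 2·Price - Demand + 4  [with Price=3, Demand=1]  = 9.
Change = -5 − 9 = -14.

-14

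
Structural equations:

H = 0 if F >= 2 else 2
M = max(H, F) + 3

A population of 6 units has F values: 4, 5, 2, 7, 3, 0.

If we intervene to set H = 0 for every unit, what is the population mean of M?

Every unit gets H=0 under the intervention. M values become 7, 8, 5, 10, 6, 3; E[M|do(H=0)] = 6.5.

6.5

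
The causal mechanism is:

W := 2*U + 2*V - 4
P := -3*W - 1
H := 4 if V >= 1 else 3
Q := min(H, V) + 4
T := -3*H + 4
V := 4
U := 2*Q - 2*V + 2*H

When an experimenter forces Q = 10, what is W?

44

The intervention breaks the incoming arrows to Q: Q := min(H, V) + 4 no longer applies, and Q = 10.
H = 4 if V >= 1 else 3  [with V=4]  = 4
U = 2*Q - 2*V + 2*H  [with Q=10, V=4, H=4]  = 20
W = 2*U + 2*V - 4  [with U=20, V=4]  = 44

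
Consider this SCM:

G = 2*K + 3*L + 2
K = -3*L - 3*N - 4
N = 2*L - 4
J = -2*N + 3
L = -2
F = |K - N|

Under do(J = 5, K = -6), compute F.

2

The joint intervention fixes J = 5, K = -6, removing each variable's own equation.
N = 2*L - 4  [with L=-2]  = -8
F = |K - N|  [with K=-6, N=-8]  = 2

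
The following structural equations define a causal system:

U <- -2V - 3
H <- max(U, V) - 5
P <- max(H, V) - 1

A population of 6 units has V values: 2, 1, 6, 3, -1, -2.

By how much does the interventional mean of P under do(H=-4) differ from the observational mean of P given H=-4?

2

Every unit gets H=-4 under the intervention. P values become 1, 0, 5, 2, -2, -3; E[P|do(H=-4)] = 0.5.
Conditioning on H=-4 selects the 2 unit(s) with V ∈ {1, -2}. Their P values: 0, -3. Mean = -1.5.
Difference = 0.5 − (-1.5) = 2.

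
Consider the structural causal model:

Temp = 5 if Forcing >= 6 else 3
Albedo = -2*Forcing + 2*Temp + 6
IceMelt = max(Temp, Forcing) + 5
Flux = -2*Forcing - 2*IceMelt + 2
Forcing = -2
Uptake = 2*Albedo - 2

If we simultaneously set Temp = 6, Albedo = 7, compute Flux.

Setting Temp = 6, Albedo = 7 by intervention discards those variables' equations.
IceMelt = max(Temp, Forcing) + 5  [with Temp=6, Forcing=-2]  = 11
Flux = -2*Forcing - 2*IceMelt + 2  [with Forcing=-2, IceMelt=11]  = -16

-16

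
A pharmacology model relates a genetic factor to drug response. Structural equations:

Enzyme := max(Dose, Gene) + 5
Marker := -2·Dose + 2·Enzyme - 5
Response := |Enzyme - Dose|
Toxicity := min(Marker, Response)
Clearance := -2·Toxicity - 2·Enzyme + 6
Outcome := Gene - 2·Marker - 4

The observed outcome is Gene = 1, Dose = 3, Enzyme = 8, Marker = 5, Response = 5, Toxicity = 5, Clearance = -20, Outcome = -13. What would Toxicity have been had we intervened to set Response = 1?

1

The intervention breaks the incoming arrows to Response: Response := |Enzyme - Dose| no longer applies, and Response = 1.
Enzyme = max(Dose, Gene) + 5  [with Dose=3, Gene=1]  = 8
Marker = -2·Dose + 2·Enzyme - 5  [with Dose=3, Enzyme=8]  = 5
Toxicity = min(Marker, Response)  [with Marker=5, Response=1]  = 1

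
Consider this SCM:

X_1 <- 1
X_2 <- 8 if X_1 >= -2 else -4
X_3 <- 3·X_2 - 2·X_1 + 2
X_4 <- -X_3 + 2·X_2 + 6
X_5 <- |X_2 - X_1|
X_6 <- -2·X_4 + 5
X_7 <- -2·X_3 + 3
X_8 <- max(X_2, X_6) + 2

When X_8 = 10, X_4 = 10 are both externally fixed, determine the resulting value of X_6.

-15

The joint intervention fixes X_8 = 10, X_4 = 10, removing each variable's own equation.
X_6 = -2·X_4 + 5  [with X_4=10]  = -15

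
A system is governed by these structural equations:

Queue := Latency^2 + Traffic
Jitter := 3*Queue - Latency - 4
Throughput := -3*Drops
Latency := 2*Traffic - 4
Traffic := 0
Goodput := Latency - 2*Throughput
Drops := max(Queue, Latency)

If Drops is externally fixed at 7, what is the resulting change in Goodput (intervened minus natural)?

-54

The intervention breaks the incoming arrows to Drops: Drops := max(Queue, Latency) no longer applies, and Drops = 7.
Latency = 2*Traffic - 4  [with Traffic=0]  = -4
Throughput = -3*Drops  [with Drops=7]  = -21
Goodput = Latency - 2*Throughput  [with Latency=-4, Throughput=-21]  = 38
Without intervention: Latency = 2*Traffic - 4  [with Traffic=0]  = -4; Queue = Latency^2 + Traffic  [with Latency=-4, Traffic=0]  = 16; Drops = max(Queue, Latency)  [with Queue=16, Latency=-4]  = 16; Throughput = -3*Drops  [with Drops=16]  = -48; Goodput = Latency - 2*Throughput  [with Latency=-4, Throughput=-48]  = 92.
Change = 38 − 92 = -54.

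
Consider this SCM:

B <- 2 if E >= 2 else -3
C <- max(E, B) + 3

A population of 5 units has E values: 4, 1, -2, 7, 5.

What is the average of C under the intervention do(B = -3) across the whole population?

6

Every unit gets B=-3 under the intervention. C values become 7, 4, 1, 10, 8; E[C|do(B=-3)] = 6.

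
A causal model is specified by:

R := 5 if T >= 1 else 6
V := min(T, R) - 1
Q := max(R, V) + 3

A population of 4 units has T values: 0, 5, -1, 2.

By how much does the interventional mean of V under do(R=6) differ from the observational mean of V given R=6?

do(R=6) breaks R's dependence on T. With R=6 fixed, V across the units is -1, 4, -2, 1, mean 0.5.
Observing R=6 restricts to units where R's equation naturally yields 6: T ∈ {0, -1}. In that subpopulation V = -1, -2, mean -1.5.
Difference = 0.5 − (-1.5) = 2.

2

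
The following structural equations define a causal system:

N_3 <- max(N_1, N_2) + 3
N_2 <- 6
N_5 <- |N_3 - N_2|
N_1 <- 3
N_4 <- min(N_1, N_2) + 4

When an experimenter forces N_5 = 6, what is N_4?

The intervention breaks the incoming arrows to N_5: N_5 <- |N_3 - N_2| no longer applies, and N_5 = 6.
Since N_4 is not a descendant of the intervened variable, it is unaffected.
N_4 = min(N_1, N_2) + 4  [with N_1=3, N_2=6]  = 7

7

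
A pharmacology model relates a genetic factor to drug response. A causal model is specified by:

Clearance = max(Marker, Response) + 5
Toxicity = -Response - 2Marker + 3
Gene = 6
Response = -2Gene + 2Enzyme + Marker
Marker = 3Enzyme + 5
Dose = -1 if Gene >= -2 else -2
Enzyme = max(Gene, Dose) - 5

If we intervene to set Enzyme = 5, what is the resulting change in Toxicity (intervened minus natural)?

The intervention breaks the incoming arrows to Enzyme: Enzyme = max(Gene, Dose) - 5 no longer applies, and Enzyme = 5.
Marker = 3Enzyme + 5  [with Enzyme=5]  = 20
Response = -2Gene + 2Enzyme + Marker  [with Gene=6, Enzyme=5, Marker=20]  = 18
Toxicity = -Response - 2Marker + 3  [with Response=18, Marker=20]  = -55
Without intervention: Dose = -1 if Gene >= -2 else -2  [with Gene=6]  = -1; Enzyme = max(Gene, Dose) - 5  [with Gene=6, Dose=-1]  = 1; Marker = 3Enzyme + 5  [with Enzyme=1]  = 8; Response = -2Gene + 2Enzyme + Marker  [with Gene=6, Enzyme=1, Marker=8]  = -2; Toxicity = -Response - 2Marker + 3  [with Response=-2, Marker=8]  = -11.
Change = -55 − (-11) = -44.

-44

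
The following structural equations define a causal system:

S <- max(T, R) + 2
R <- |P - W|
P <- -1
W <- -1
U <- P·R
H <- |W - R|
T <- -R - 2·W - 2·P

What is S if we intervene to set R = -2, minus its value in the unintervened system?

The intervention breaks the incoming arrows to R: R <- |P - W| no longer applies, and R = -2.
T = -R - 2·W - 2·P  [with R=-2, W=-1, P=-1]  = 6
S = max(T, R) + 2  [with T=6, R=-2]  = 8
Without intervention: R = |P - W|  [with P=-1, W=-1]  = 0; T = -R - 2·W - 2·P  [with R=0, W=-1, P=-1]  = 4; S = max(T, R) + 2  [with T=4, R=0]  = 6.
Change = 8 − 6 = 2.

2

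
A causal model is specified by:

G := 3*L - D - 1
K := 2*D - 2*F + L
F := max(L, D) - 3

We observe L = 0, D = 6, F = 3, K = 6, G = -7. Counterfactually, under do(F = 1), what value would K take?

The intervention breaks the incoming arrows to F: F := max(L, D) - 3 no longer applies, and F = 1.
K = 2*D - 2*F + L  [with D=6, F=1, L=0]  = 10

10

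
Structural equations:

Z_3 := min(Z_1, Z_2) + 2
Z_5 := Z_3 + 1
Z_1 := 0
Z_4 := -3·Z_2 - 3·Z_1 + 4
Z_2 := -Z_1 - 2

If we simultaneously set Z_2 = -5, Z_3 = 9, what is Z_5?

10

Under do(Z_2 = -5, Z_3 = 9), each intervened variable's structural equation is replaced by its fixed value.
Z_5 = Z_3 + 1  [with Z_3=9]  = 10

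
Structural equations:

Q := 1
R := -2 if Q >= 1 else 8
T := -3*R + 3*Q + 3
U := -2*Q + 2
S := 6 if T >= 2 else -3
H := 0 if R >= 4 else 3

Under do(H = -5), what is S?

6

do(H=-5) replaces the equation H := 0 if R >= 4 else 3 with the constant H = -5.
Since S is not a descendant of the intervened variable, it is unaffected.
R = -2 if Q >= 1 else 8  [with Q=1]  = -2
T = -3*R + 3*Q + 3  [with R=-2, Q=1]  = 12
S = 6 if T >= 2 else -3  [with T=12]  = 6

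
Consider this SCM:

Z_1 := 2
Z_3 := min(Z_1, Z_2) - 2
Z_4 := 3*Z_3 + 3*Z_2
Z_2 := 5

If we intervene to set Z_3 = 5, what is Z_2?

5

Under do(Z_3=5), the mechanism Z_3 := min(Z_1, Z_2) - 2 is discarded; Z_3 is fixed at 5.
Since Z_2 is not a descendant of the intervened variable, it is unaffected.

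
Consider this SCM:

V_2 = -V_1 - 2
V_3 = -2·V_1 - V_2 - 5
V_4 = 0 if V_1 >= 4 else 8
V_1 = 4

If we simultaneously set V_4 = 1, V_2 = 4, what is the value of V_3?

Setting V_4 = 1, V_2 = 4 by intervention discards those variables' equations.
V_3 = -2·V_1 - V_2 - 5  [with V_1=4, V_2=4]  = -17

-17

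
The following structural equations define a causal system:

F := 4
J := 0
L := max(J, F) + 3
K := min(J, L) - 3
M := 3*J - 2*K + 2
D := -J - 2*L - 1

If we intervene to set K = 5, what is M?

Intervening sets K = 5 and removes its equation (K := min(J, L) - 3).
M = 3*J - 2*K + 2  [with J=0, K=5]  = -8

-8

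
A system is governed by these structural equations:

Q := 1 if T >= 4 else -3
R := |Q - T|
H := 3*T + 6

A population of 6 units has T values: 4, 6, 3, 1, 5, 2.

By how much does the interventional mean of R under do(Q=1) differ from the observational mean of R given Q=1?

Under do(Q=1), Q's equation is replaced by Q=1 for every unit. Per-unit R: 3, 5, 2, 0, 4, 1. Mean = 2.5.
Observing Q=1 restricts to units where Q's equation naturally yields 1: T ∈ {4, 6, 5}. In that subpopulation R = 3, 5, 4, mean 4.
Difference = 2.5 − 4 = -1.5.

-1.5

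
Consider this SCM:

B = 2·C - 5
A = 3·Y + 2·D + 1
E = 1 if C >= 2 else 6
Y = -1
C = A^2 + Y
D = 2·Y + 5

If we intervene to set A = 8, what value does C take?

The intervention breaks the incoming arrows to A: A = 3·Y + 2·D + 1 no longer applies, and A = 8.
C = A^2 + Y  [with A=8, Y=-1]  = 63

63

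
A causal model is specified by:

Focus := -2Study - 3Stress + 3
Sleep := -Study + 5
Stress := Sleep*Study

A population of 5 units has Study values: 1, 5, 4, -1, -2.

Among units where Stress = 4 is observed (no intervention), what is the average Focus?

Conditioning on Stress=4 selects the 2 unit(s) with Study ∈ {1, 4}. Their Focus values: -11, -17. Mean = -14.

-14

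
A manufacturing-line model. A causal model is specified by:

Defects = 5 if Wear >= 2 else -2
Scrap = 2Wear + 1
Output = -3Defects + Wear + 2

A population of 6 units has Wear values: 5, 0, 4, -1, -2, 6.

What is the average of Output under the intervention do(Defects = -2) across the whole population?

Under do(Defects=-2), Defects's equation is replaced by Defects=-2 for every unit. Per-unit Output: 13, 8, 12, 7, 6, 14. Mean = 10.

10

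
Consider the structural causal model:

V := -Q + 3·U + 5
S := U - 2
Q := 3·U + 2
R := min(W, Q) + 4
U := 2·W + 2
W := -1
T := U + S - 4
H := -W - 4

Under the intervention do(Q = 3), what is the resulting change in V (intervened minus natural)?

Under do(Q=3), the mechanism Q := 3·U + 2 is discarded; Q is fixed at 3.
U = 2·W + 2  [with W=-1]  = 0
V = -Q + 3·U + 5  [with Q=3, U=0]  = 2
Without intervention: U = 2·W + 2  [with W=-1]  = 0; Q = 3·U + 2  [with U=0]  = 2; V = -Q + 3·U + 5  [with Q=2, U=0]  = 3.
Change = 2 − 3 = -1.

-1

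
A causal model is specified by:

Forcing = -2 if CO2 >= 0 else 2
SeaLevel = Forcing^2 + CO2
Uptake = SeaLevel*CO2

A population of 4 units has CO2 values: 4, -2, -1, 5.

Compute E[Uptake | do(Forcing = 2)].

do(Forcing=2) breaks Forcing's dependence on CO2. With Forcing=2 fixed, Uptake across the units is 32, -4, -3, 45, mean 17.5.

17.5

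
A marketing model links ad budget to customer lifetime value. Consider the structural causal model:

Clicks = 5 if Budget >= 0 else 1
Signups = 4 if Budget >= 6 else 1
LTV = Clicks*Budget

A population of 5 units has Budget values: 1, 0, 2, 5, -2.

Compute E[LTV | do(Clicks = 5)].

The intervention sets Clicks=5 in all 5 units regardless of Budget. Recomputing LTV per unit gives 5, 0, 10, 25, -10; average 6.

6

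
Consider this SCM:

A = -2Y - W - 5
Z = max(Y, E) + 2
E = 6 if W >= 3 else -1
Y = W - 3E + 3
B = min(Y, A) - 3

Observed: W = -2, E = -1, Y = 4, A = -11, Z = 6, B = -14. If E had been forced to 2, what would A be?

Under do(E=2), the mechanism E = 6 if W >= 3 else -1 is discarded; E is fixed at 2.
Y = W - 3E + 3  [with W=-2, E=2]  = -5
A = -2Y - W - 5  [with Y=-5, W=-2]  = 7

7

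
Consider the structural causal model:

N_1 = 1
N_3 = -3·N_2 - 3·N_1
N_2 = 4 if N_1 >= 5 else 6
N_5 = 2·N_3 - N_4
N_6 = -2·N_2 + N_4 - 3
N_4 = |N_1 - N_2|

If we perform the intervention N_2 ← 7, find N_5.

-54

do(N_2=7) replaces the equation N_2 = 4 if N_1 >= 5 else 6 with the constant N_2 = 7.
N_3 = -3·N_2 - 3·N_1  [with N_2=7, N_1=1]  = -24
N_4 = |N_1 - N_2|  [with N_1=1, N_2=7]  = 6
N_5 = 2·N_3 - N_4  [with N_3=-24, N_4=6]  = -54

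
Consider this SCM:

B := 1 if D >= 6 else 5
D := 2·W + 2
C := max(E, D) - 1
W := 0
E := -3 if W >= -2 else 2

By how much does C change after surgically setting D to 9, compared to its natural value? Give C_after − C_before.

do(D=9) replaces the equation D := 2·W + 2 with the constant D = 9.
E = -3 if W >= -2 else 2  [with W=0]  = -3
C = max(E, D) - 1  [with E=-3, D=9]  = 8
Without intervention: D = 2·W + 2  [with W=0]  = 2; E = -3 if W >= -2 else 2  [with W=0]  = -3; C = max(E, D) - 1  [with E=-3, D=2]  = 1.
Change = 8 − 1 = 7.

7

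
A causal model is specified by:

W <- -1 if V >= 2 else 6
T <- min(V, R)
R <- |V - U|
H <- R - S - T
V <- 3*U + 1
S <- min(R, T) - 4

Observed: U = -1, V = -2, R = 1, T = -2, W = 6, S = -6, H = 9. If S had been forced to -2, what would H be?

Intervening sets S = -2 and removes its equation (S <- min(R, T) - 4).
V = 3*U + 1  [with U=-1]  = -2
R = |V - U|  [with V=-2, U=-1]  = 1
T = min(V, R)  [with V=-2, R=1]  = -2
H = R - S - T  [with R=1, S=-2, T=-2]  = 5

5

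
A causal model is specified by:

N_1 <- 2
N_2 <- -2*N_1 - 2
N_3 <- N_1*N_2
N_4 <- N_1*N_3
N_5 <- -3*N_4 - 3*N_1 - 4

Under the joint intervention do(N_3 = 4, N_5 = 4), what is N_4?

The joint intervention fixes N_3 = 4, N_5 = 4, removing each variable's own equation.
N_4 = N_1*N_3  [with N_1=2, N_3=4]  = 8

8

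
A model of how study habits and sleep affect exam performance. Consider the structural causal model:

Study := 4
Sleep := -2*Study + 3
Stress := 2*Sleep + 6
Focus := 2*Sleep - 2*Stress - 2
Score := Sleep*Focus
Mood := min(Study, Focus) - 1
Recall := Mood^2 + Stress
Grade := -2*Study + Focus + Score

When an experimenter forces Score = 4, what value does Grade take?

do(Score=4) replaces the equation Score := Sleep*Focus with the constant Score = 4.
Sleep = -2*Study + 3  [with Study=4]  = -5
Stress = 2*Sleep + 6  [with Sleep=-5]  = -4
Focus = 2*Sleep - 2*Stress - 2  [with Sleep=-5, Stress=-4]  = -4
Grade = -2*Study + Focus + Score  [with Study=4, Focus=-4, Score=4]  = -8

-8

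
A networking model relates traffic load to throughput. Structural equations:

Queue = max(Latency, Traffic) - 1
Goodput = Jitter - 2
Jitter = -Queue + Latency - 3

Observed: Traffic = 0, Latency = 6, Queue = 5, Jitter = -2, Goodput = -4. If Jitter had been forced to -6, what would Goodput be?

-8

Intervening sets Jitter = -6 and removes its equation (Jitter = -Queue + Latency - 3).
Goodput = Jitter - 2  [with Jitter=-6]  = -8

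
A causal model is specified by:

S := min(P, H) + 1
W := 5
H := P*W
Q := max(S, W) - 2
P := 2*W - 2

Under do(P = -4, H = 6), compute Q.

3

Under do(P = -4, H = 6), each intervened variable's structural equation is replaced by its fixed value.
S = min(P, H) + 1  [with P=-4, H=6]  = -3
Q = max(S, W) - 2  [with S=-3, W=5]  = 3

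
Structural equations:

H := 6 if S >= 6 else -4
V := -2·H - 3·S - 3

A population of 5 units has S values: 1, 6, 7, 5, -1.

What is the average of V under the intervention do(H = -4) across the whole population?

-5.8

do(H=-4) breaks H's dependence on S. With H=-4 fixed, V across the units is 2, -13, -16, -10, 8, mean -5.8.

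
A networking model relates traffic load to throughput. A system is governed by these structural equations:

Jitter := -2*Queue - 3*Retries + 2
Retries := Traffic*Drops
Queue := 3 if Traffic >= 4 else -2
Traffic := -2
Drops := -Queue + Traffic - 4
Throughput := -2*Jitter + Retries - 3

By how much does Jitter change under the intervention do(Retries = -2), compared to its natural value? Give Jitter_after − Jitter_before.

30

Intervening sets Retries = -2 and removes its equation (Retries := Traffic*Drops).
Queue = 3 if Traffic >= 4 else -2  [with Traffic=-2]  = -2
Jitter = -2*Queue - 3*Retries + 2  [with Queue=-2, Retries=-2]  = 12
Without intervention: Queue = 3 if Traffic >= 4 else -2  [with Traffic=-2]  = -2; Drops = -Queue + Traffic - 4  [with Queue=-2, Traffic=-2]  = -4; Retries = Traffic*Drops  [with Traffic=-2, Drops=-4]  = 8; Jitter = -2*Queue - 3*Retries + 2  [with Queue=-2, Retries=8]  = -18.
Change = 12 − (-18) = 30.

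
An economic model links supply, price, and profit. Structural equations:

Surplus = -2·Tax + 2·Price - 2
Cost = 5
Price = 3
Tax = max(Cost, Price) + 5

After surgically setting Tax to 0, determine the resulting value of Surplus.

4

The intervention breaks the incoming arrows to Tax: Tax = max(Cost, Price) + 5 no longer applies, and Tax = 0.
Surplus = -2·Tax + 2·Price - 2  [with Tax=0, Price=3]  = 4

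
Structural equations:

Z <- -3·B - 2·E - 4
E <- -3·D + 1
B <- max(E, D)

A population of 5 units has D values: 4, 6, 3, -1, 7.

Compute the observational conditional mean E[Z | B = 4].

Conditioning on B=4 selects the 2 unit(s) with D ∈ {4, -1}. Their Z values: 6, -24. Mean = -9.

-9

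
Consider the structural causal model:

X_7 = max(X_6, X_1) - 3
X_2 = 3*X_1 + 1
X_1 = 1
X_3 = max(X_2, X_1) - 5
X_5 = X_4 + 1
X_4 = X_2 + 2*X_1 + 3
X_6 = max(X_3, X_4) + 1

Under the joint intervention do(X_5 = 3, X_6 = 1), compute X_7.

Under do(X_5 = 3, X_6 = 1), each intervened variable's structural equation is replaced by its fixed value.
X_7 = max(X_6, X_1) - 3  [with X_6=1, X_1=1]  = -2

-2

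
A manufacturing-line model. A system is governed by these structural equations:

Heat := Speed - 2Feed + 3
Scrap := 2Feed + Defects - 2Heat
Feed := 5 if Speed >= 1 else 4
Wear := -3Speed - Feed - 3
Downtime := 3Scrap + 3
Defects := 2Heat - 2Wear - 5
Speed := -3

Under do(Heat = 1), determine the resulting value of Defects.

-7

do(Heat=1) replaces the equation Heat := Speed - 2Feed + 3 with the constant Heat = 1.
Feed = 5 if Speed >= 1 else 4  [with Speed=-3]  = 4
Wear = -3Speed - Feed - 3  [with Speed=-3, Feed=4]  = 2
Defects = 2Heat - 2Wear - 5  [with Heat=1, Wear=2]  = -7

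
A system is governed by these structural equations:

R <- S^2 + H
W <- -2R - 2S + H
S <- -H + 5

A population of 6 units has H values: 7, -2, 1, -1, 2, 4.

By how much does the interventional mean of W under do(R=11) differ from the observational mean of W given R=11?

-8

The intervention sets R=11 in all 6 units regardless of H. Recomputing W per unit gives -11, -38, -29, -35, -26, -20; average -26.5.
E[W|R=11] averages over only the 2 units with R=11 (H = 7, 2): W = -11, -26, mean -18.5.
Difference = -26.5 − (-18.5) = -8.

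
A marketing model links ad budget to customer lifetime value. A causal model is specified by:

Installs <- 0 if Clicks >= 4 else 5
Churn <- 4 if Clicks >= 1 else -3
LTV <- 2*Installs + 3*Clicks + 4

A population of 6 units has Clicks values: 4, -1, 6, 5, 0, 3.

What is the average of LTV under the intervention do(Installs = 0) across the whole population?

Every unit gets Installs=0 under the intervention. LTV values become 16, 1, 22, 19, 4, 13; E[LTV|do(Installs=0)] = 12.5.

12.5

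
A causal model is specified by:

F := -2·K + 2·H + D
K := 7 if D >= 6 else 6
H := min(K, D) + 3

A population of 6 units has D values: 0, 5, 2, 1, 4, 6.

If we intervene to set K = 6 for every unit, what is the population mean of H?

6

The intervention sets K=6 in all 6 units regardless of D. Recomputing H per unit gives 3, 8, 5, 4, 7, 9; average 6.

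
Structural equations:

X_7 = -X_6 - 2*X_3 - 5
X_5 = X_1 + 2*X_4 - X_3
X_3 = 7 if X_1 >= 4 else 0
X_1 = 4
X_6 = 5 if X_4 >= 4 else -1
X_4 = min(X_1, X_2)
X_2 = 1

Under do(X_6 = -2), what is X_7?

-17

Intervening sets X_6 = -2 and removes its equation (X_6 = 5 if X_4 >= 4 else -1).
X_3 = 7 if X_1 >= 4 else 0  [with X_1=4]  = 7
X_7 = -X_6 - 2*X_3 - 5  [with X_6=-2, X_3=7]  = -17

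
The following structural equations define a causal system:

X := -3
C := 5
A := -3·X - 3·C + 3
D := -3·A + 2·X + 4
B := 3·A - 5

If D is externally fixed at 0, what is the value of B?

-14

Intervening sets D = 0 and removes its equation (D := -3·A + 2·X + 4).
No directed path runs from D to B, so B keeps its natural value.
A = -3·X - 3·C + 3  [with X=-3, C=5]  = -3
B = 3·A - 5  [with A=-3]  = -14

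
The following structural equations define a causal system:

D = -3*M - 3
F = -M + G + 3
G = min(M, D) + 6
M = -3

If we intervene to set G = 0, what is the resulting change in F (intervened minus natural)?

The intervention breaks the incoming arrows to G: G = min(M, D) + 6 no longer applies, and G = 0.
F = -M + G + 3  [with M=-3, G=0]  = 6
Without intervention: D = -3*M - 3  [with M=-3]  = 6; G = min(M, D) + 6  [with M=-3, D=6]  = 3; F = -M + G + 3  [with M=-3, G=3]  = 9.
Change = 6 − 9 = -3.

-3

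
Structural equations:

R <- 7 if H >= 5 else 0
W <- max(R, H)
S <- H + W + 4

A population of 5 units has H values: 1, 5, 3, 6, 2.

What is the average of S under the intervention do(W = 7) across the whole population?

Every unit gets W=7 under the intervention. S values become 12, 16, 14, 17, 13; E[S|do(W=7)] = 14.4.

14.4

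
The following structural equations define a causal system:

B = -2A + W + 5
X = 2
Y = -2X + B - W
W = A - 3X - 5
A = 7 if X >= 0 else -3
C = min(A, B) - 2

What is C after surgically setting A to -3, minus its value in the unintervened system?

10

Under do(A=-3), the mechanism A = 7 if X >= 0 else -3 is discarded; A is fixed at -3.
W = A - 3X - 5  [with A=-3, X=2]  = -14
B = -2A + W + 5  [with A=-3, W=-14]  = -3
C = min(A, B) - 2  [with A=-3, B=-3]  = -5
Without intervention: A = 7 if X >= 0 else -3  [with X=2]  = 7; W = A - 3X - 5  [with A=7, X=2]  = -4; B = -2A + W + 5  [with A=7, W=-4]  = -13; C = min(A, B) - 2  [with A=7, B=-13]  = -15.
Change = -5 − (-15) = 10.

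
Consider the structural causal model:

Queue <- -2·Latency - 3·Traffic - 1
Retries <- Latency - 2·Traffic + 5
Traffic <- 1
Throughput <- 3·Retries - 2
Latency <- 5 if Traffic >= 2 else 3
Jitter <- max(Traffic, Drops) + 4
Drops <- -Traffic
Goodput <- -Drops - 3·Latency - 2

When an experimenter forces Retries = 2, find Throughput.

Under do(Retries=2), the mechanism Retries <- Latency - 2·Traffic + 5 is discarded; Retries is fixed at 2.
Throughput = 3·Retries - 2  [with Retries=2]  = 4

4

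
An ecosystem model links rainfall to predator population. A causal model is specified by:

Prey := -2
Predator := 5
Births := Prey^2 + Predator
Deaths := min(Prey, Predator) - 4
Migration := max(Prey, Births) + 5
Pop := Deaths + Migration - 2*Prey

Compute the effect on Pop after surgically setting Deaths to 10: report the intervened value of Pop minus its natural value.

Under do(Deaths=10), the mechanism Deaths := min(Prey, Predator) - 4 is discarded; Deaths is fixed at 10.
Births = Prey^2 + Predator  [with Prey=-2, Predator=5]  = 9
Migration = max(Prey, Births) + 5  [with Prey=-2, Births=9]  = 14
Pop = Deaths + Migration - 2*Prey  [with Deaths=10, Migration=14, Prey=-2]  = 28
Without intervention: Births = Prey^2 + Predator  [with Prey=-2, Predator=5]  = 9; Deaths = min(Prey, Predator) - 4  [with Prey=-2, Predator=5]  = -6; Migration = max(Prey, Births) + 5  [with Prey=-2, Births=9]  = 14; Pop = Deaths + Migration - 2*Prey  [with Deaths=-6, Migration=14, Prey=-2]  = 12.
Change = 28 − 12 = 16.

16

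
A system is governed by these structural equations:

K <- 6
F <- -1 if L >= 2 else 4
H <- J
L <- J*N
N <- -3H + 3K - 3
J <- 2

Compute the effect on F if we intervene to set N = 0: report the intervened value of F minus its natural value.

5

Under do(N=0), the mechanism N <- -3H + 3K - 3 is discarded; N is fixed at 0.
L = J*N  [with J=2, N=0]  = 0
F = -1 if L >= 2 else 4  [with L=0]  = 4
Without intervention: H = J  [with J=2]  = 2; N = -3H + 3K - 3  [with H=2, K=6]  = 9; L = J*N  [with J=2, N=9]  = 18; F = -1 if L >= 2 else 4  [with L=18]  = -1.
Change = 4 − (-1) = 5.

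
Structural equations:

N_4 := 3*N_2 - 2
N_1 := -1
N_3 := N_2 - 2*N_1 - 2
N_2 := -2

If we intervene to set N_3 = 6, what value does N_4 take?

-8

The intervention breaks the incoming arrows to N_3: N_3 := N_2 - 2*N_1 - 2 no longer applies, and N_3 = 6.
N_4 is not downstream of the intervention, so its value is determined by the original equations.
N_4 = 3*N_2 - 2  [with N_2=-2]  = -8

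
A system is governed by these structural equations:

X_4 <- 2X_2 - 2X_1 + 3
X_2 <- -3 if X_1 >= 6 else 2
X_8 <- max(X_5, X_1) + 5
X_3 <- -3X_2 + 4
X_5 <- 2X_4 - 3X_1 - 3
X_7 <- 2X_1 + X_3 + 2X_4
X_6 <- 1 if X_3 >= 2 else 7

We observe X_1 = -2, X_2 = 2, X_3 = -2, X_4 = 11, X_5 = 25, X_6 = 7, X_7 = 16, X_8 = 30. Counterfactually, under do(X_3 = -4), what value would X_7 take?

The intervention breaks the incoming arrows to X_3: X_3 <- -3X_2 + 4 no longer applies, and X_3 = -4.
X_2 = -3 if X_1 >= 6 else 2  [with X_1=-2]  = 2
X_4 = 2X_2 - 2X_1 + 3  [with X_2=2, X_1=-2]  = 11
X_7 = 2X_1 + X_3 + 2X_4  [with X_1=-2, X_3=-4, X_4=11]  = 14

14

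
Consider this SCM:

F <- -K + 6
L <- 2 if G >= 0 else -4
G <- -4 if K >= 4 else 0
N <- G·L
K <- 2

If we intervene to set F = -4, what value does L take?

2

do(F=-4) replaces the equation F <- -K + 6 with the constant F = -4.
L is not downstream of the intervention, so its value is determined by the original equations.
G = -4 if K >= 4 else 0  [with K=2]  = 0
L = 2 if G >= 0 else -4  [with G=0]  = 2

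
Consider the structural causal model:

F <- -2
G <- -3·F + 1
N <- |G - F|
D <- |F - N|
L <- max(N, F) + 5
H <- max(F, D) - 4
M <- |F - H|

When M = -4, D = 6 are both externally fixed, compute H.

2

Setting M = -4, D = 6 by intervention discards those variables' equations.
H = max(F, D) - 4  [with F=-2, D=6]  = 2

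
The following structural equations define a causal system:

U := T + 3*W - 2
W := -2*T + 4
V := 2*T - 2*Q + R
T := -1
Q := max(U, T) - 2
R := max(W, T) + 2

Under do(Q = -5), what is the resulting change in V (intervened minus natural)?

The intervention breaks the incoming arrows to Q: Q := max(U, T) - 2 no longer applies, and Q = -5.
W = -2*T + 4  [with T=-1]  = 6
R = max(W, T) + 2  [with W=6, T=-1]  = 8
V = 2*T - 2*Q + R  [with T=-1, Q=-5, R=8]  = 16
Without intervention: W = -2*T + 4  [with T=-1]  = 6; U = T + 3*W - 2  [with T=-1, W=6]  = 15; R = max(W, T) + 2  [with W=6, T=-1]  = 8; Q = max(U, T) - 2  [with U=15, T=-1]  = 13; V = 2*T - 2*Q + R  [with T=-1, Q=13, R=8]  = -20.
Change = 16 − (-20) = 36.

36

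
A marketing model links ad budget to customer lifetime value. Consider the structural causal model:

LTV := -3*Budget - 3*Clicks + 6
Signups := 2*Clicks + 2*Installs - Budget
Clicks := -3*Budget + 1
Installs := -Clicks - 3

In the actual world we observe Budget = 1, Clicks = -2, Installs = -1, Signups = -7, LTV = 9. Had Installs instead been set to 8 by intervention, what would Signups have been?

11

The intervention breaks the incoming arrows to Installs: Installs := -Clicks - 3 no longer applies, and Installs = 8.
Clicks = -3*Budget + 1  [with Budget=1]  = -2
Signups = 2*Clicks + 2*Installs - Budget  [with Clicks=-2, Installs=8, Budget=1]  = 11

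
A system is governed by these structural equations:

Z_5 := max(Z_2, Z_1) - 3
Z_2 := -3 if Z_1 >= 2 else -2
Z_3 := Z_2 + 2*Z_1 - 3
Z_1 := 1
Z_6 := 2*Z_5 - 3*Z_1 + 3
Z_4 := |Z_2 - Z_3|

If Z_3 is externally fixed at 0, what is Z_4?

The intervention breaks the incoming arrows to Z_3: Z_3 := Z_2 + 2*Z_1 - 3 no longer applies, and Z_3 = 0.
Z_2 = -3 if Z_1 >= 2 else -2  [with Z_1=1]  = -2
Z_4 = |Z_2 - Z_3|  [with Z_2=-2, Z_3=0]  = 2

2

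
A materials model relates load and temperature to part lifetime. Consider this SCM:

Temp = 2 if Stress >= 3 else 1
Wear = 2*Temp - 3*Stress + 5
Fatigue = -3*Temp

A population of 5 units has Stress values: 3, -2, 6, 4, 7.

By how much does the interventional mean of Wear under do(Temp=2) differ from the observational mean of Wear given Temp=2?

Every unit gets Temp=2 under the intervention. Wear values become 0, 15, -9, -3, -12; E[Wear|do(Temp=2)] = -1.8.
E[Wear|Temp=2] averages over only the 4 units with Temp=2 (Stress = 3, 6, 4, 7): Wear = 0, -9, -3, -12, mean -6.
Difference = -1.8 − (-6) = 4.2.

4.2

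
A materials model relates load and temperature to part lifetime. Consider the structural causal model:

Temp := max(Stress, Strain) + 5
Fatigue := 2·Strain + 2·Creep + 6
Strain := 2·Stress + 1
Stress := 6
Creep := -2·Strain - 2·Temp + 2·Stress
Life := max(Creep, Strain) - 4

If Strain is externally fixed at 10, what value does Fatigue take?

do(Strain=10) replaces the equation Strain := 2·Stress + 1 with the constant Strain = 10.
Temp = max(Stress, Strain) + 5  [with Stress=6, Strain=10]  = 15
Creep = -2·Strain - 2·Temp + 2·Stress  [with Strain=10, Temp=15, Stress=6]  = -38
Fatigue = 2·Strain + 2·Creep + 6  [with Strain=10, Creep=-38]  = -50

-50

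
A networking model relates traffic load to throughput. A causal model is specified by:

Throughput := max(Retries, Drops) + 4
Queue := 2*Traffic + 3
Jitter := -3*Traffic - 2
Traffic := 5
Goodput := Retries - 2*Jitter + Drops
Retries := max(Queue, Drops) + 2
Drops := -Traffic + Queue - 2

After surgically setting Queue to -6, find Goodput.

Under do(Queue=-6), the mechanism Queue := 2*Traffic + 3 is discarded; Queue is fixed at -6.
Drops = -Traffic + Queue - 2  [with Traffic=5, Queue=-6]  = -13
Retries = max(Queue, Drops) + 2  [with Queue=-6, Drops=-13]  = -4
Jitter = -3*Traffic - 2  [with Traffic=5]  = -17
Goodput = Retries - 2*Jitter + Drops  [with Retries=-4, Jitter=-17, Drops=-13]  = 17

17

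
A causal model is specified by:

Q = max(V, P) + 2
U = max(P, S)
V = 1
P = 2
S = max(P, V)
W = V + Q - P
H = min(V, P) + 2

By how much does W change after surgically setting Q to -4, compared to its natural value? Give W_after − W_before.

-8

Under do(Q=-4), the mechanism Q = max(V, P) + 2 is discarded; Q is fixed at -4.
W = V + Q - P  [with V=1, Q=-4, P=2]  = -5
Without intervention: Q = max(V, P) + 2  [with V=1, P=2]  = 4; W = V + Q - P  [with V=1, Q=4, P=2]  = 3.
Change = -5 − 3 = -8.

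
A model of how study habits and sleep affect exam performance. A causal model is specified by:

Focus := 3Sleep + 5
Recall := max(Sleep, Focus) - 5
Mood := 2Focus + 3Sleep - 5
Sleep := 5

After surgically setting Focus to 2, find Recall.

Under do(Focus=2), the mechanism Focus := 3Sleep + 5 is discarded; Focus is fixed at 2.
Recall = max(Sleep, Focus) - 5  [with Sleep=5, Focus=2]  = 0

0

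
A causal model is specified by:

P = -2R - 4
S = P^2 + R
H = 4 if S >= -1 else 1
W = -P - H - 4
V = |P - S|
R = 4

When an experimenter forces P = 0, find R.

4

Under do(P=0), the mechanism P = -2R - 4 is discarded; P is fixed at 0.
R is not downstream of the intervention, so its value is determined by the original equations.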